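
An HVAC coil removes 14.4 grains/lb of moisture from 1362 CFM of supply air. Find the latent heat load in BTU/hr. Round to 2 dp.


Q = 0.68 * 1362 * 14.4 = 13336.70 BTU/hr

13336.70 BTU/hr


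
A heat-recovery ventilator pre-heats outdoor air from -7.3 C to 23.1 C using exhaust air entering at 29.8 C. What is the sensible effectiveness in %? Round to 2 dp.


eff = (23.1-(-7.3))/(29.8-(-7.3))*100 = 81.94 %

81.94 %


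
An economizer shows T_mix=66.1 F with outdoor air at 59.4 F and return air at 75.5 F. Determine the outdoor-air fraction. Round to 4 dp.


frac = (66.1 - 75.5) / (59.4 - 75.5) = 0.5839

0.5839


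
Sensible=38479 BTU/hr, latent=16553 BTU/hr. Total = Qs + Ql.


Qt = 38479 + 16553 = 55032 BTU/hr

55032 BTU/hr


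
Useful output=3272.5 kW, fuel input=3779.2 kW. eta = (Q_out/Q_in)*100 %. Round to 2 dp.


eta = (3272.5/3779.2)*100 = 86.59 %

86.59 %


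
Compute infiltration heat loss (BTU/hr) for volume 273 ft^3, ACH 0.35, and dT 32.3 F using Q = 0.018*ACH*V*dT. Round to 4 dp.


Q = 0.018 * 0.35 * 273 * 32.3 = 55.5528 BTU/hr

55.5528 BTU/hr


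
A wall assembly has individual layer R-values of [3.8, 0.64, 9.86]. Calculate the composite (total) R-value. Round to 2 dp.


R_total = 3.8 + 0.64 + 9.86 = 14.30

14.30


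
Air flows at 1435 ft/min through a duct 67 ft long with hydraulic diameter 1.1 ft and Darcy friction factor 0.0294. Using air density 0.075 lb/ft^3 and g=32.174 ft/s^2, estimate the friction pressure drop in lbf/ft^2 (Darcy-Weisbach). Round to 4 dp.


v_fps = 1435/60 = 23.9167 ft/s
dp = 0.0294*(67/1.1)*0.075*23.9167^2/(2*32.174) = 1.1939 lbf/ft^2

1.1939 lbf/ft^2


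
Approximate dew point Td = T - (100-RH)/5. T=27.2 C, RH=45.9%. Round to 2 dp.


Td = 27.2 - (100-45.9)/5 = 16.38 C

16.38 C


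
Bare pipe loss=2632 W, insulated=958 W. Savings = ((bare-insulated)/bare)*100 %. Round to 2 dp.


Savings = ((2632-958)/2632)*100 = 63.60 %

63.60 %


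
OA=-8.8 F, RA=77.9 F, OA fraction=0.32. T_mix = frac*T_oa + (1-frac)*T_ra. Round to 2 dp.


T_mix = 0.32*(-8.8) + 0.68*77.9 = 50.16 F

50.16 F


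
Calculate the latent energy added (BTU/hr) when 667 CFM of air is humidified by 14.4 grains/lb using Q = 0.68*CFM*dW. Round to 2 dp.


Q = 0.68 * 667 * 14.4 = 6531.26 BTU/hr

6531.26 BTU/hr


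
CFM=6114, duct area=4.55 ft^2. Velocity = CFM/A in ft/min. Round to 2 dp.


V = 6114 / 4.55 = 1343.74 ft/min

1343.74 ft/min


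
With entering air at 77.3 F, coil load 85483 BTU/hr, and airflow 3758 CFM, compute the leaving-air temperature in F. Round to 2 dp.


dT = 85483/(1.08*3758) = 21.0620
T_leave = 77.3 - 21.0620 = 56.24 F

56.24 F


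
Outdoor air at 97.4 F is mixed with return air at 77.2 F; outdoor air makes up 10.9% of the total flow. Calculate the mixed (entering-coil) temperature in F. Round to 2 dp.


T_mix = 77.2 + (10.9/100)*(97.4-77.2) = 79.40 F

79.40 F


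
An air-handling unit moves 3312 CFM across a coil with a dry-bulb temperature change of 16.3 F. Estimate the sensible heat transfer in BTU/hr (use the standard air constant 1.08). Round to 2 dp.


Q = 1.08 * 3312 * 16.3 = 58304.45 BTU/hr

58304.45 BTU/hr


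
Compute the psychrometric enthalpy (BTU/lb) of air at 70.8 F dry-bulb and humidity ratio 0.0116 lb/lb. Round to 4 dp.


h = 0.24*70.8 + 0.0116*(1061+0.444*70.8) = 29.6642 BTU/lb

29.6642 BTU/lb


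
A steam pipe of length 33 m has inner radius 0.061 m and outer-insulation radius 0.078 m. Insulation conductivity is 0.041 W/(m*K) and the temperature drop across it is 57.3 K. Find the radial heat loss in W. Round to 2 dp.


Q = 2*pi*0.041*33*57.3/ln(0.078/0.061) = 1981.48 W

1981.48 W


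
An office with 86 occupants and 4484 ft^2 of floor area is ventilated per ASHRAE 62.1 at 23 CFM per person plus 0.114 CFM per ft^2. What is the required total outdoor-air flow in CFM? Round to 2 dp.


Total = 86*23 + 4484*0.114 = 2489.18 CFM

2489.18 CFM


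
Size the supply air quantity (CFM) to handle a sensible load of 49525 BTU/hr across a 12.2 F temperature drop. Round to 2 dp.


CFM = 49525 / (1.08 * 12.2) = 3758.73

3758.73 CFM


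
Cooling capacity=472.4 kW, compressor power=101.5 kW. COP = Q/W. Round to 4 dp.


COP = 472.4 / 101.5 = 4.6542

4.6542


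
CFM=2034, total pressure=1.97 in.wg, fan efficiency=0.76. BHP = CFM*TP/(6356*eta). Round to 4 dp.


BHP = 2034 * 1.97 / (6356 * 0.76) = 0.8295 hp

0.8295 hp


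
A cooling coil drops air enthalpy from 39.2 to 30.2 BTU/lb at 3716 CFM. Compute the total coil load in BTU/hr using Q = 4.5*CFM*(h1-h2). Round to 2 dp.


Q = 4.5 * 3716 * (39.2 - 30.2) = 150498.00 BTU/hr

150498.00 BTU/hr


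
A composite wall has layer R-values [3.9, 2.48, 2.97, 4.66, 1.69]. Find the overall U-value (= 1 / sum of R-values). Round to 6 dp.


R_total = 3.9 + 2.48 + 2.97 + 4.66 + 1.69 = 15.70
U = 1/15.70 = 0.063694

0.063694


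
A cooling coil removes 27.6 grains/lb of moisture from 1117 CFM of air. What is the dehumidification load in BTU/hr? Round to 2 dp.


Q = 0.68 * 1117 * 27.6 = 20963.86 BTU/hr

20963.86 BTU/hr


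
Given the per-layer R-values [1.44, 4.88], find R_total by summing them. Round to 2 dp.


R_total = 1.44 + 4.88 = 6.32

6.32


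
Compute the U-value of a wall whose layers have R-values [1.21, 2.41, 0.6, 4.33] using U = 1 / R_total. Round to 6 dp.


R_total = 1.21 + 2.41 + 0.6 + 4.33 = 8.55
U = 1/8.55 = 0.116959

0.116959


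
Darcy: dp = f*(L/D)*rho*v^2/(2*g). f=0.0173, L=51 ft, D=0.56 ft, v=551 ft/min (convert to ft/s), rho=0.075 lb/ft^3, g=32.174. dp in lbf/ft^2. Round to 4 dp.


v_fps = 551/60 = 9.1833 ft/s
dp = 0.0173*(51/0.56)*0.075*9.1833^2/(2*32.174) = 0.1549 lbf/ft^2

0.1549 lbf/ft^2


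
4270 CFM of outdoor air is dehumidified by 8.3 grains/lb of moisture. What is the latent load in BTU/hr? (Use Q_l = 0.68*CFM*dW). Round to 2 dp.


Q = 0.68 * 4270 * 8.3 = 24099.88 BTU/hr

24099.88 BTU/hr


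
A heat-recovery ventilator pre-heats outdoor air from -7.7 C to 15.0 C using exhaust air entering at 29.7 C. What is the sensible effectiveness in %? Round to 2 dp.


eff = (15.0-(-7.7))/(29.7-(-7.7))*100 = 60.70 %

60.70 %


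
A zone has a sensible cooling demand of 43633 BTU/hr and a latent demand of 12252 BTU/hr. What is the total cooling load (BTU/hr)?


Qt = 43633 + 12252 = 55885 BTU/hr

55885 BTU/hr


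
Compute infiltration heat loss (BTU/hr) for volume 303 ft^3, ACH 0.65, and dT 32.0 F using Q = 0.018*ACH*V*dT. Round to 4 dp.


Q = 0.018 * 0.65 * 303 * 32.0 = 113.4432 BTU/hr

113.4432 BTU/hr


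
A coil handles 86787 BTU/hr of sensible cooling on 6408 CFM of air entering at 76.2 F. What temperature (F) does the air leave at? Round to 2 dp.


dT = 86787/(1.08*6408) = 12.5403
T_leave = 76.2 - 12.5403 = 63.66 F

63.66 F


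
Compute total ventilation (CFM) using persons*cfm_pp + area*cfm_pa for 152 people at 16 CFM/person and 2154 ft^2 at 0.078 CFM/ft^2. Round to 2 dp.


Total = 152*16 + 2154*0.078 = 2600.01 CFM

2600.01 CFM


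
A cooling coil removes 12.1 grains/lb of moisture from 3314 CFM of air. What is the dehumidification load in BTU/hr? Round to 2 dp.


Q = 0.68 * 3314 * 12.1 = 27267.59 BTU/hr

27267.59 BTU/hr


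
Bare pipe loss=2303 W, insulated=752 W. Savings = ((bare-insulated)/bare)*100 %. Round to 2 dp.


Savings = ((2303-752)/2303)*100 = 67.35 %

67.35 %


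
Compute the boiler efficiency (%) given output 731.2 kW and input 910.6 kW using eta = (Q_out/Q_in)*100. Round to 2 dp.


eta = (731.2/910.6)*100 = 80.30 %

80.30 %


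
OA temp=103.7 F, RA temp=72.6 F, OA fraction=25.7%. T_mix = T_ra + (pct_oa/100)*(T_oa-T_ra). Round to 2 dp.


T_mix = 72.6 + (25.7/100)*(103.7-72.6) = 80.59 F

80.59 F


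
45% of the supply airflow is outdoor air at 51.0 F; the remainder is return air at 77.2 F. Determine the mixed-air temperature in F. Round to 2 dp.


T_mix = 0.45*51.0 + 0.55*77.2 = 65.41 F

65.41 F


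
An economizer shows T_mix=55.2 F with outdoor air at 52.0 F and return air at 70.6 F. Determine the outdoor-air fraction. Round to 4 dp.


frac = (55.2 - 70.6) / (52.0 - 70.6) = 0.8280

0.8280


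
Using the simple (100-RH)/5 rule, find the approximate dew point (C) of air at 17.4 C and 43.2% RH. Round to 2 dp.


Td = 17.4 - (100-43.2)/5 = 6.04 C

6.04 C


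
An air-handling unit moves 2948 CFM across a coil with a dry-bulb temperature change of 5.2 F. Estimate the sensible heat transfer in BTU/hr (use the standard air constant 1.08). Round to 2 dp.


Q = 1.08 * 2948 * 5.2 = 16555.97 BTU/hr

16555.97 BTU/hr


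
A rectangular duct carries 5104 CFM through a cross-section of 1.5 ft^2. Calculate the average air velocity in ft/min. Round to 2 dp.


V = 5104 / 1.5 = 3402.67 ft/min

3402.67 ft/min


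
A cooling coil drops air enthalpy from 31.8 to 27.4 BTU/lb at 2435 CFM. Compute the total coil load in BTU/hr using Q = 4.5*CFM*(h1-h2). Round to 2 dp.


Q = 4.5 * 2435 * (31.8 - 27.4) = 48213.00 BTU/hr

48213.00 BTU/hr


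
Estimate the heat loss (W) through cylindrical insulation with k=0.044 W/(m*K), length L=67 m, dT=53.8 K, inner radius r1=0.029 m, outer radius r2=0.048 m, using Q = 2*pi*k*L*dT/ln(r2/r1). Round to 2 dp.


Q = 2*pi*0.044*67*53.8/ln(0.048/0.029) = 1977.61 W

1977.61 W


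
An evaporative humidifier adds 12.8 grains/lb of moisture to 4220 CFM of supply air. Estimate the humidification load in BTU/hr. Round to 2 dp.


Q = 0.68 * 4220 * 12.8 = 36730.88 BTU/hr

36730.88 BTU/hr


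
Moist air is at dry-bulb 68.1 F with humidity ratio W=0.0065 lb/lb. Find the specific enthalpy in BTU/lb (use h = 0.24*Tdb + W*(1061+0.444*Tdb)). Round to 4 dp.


h = 0.24*68.1 + 0.0065*(1061+0.444*68.1) = 23.4370 BTU/lb

23.4370 BTU/lb


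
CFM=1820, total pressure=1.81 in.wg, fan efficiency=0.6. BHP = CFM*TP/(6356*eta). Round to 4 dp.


BHP = 1820 * 1.81 / (6356 * 0.6) = 0.8638 hp

0.8638 hp


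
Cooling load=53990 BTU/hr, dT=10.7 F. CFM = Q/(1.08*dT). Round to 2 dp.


CFM = 53990 / (1.08 * 10.7) = 4672.03

4672.03 CFM


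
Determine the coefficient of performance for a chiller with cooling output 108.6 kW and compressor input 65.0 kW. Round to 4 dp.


COP = 108.6 / 65.0 = 1.6708

1.6708


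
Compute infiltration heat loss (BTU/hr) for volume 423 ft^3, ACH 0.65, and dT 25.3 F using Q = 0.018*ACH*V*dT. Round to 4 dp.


Q = 0.018 * 0.65 * 423 * 25.3 = 125.2122 BTU/hr

125.2122 BTU/hr


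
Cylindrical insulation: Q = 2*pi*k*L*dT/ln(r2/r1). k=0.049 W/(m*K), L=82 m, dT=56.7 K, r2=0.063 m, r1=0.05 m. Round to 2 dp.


Q = 2*pi*0.049*82*56.7/ln(0.063/0.05) = 6193.71 W

6193.71 W


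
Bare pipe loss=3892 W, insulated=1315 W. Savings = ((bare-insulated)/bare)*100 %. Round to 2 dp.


Savings = ((3892-1315)/3892)*100 = 66.21 %

66.21 %


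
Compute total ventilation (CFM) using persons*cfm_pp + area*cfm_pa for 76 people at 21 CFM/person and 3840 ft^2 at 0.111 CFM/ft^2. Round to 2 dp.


Total = 76*21 + 3840*0.111 = 2022.24 CFM

2022.24 CFM


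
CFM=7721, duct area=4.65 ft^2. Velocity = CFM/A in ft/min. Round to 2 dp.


V = 7721 / 4.65 = 1660.43 ft/min

1660.43 ft/min


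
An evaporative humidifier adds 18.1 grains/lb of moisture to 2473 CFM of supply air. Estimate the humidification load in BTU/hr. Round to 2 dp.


Q = 0.68 * 2473 * 18.1 = 30437.68 BTU/hr

30437.68 BTU/hr


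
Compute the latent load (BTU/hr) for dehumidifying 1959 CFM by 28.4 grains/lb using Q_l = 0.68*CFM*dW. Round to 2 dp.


Q = 0.68 * 1959 * 28.4 = 37832.21 BTU/hr

37832.21 BTU/hr


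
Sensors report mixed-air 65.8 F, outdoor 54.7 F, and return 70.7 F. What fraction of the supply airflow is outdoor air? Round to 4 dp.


frac = (65.8 - 70.7) / (54.7 - 70.7) = 0.3063

0.3063


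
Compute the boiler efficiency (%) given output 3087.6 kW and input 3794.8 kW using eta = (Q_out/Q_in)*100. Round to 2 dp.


eta = (3087.6/3794.8)*100 = 81.36 %

81.36 %


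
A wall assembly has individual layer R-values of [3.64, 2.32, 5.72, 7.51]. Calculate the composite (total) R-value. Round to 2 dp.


R_total = 3.64 + 2.32 + 5.72 + 7.51 = 19.19

19.19


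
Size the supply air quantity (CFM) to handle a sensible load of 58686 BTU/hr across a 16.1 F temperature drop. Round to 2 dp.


CFM = 58686 / (1.08 * 16.1) = 3375.09

3375.09 CFM


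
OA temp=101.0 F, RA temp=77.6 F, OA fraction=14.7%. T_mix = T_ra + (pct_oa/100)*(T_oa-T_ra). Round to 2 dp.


T_mix = 77.6 + (14.7/100)*(101.0-77.6) = 81.04 F

81.04 F


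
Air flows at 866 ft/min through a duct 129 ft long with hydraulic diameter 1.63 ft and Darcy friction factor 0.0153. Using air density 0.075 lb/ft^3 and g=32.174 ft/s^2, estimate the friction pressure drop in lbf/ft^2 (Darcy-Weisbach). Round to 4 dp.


v_fps = 866/60 = 14.4333 ft/s
dp = 0.0153*(129/1.63)*0.075*14.4333^2/(2*32.174) = 0.2940 lbf/ft^2

0.2940 lbf/ft^2


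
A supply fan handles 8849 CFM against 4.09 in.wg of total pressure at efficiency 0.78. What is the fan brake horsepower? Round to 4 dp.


BHP = 8849 * 4.09 / (6356 * 0.78) = 7.3003 hp

7.3003 hp


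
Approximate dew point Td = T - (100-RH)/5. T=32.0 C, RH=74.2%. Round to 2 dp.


Td = 32.0 - (100-74.2)/5 = 26.84 C

26.84 C


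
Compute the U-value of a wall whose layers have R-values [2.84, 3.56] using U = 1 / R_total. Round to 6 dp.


R_total = 2.84 + 3.56 = 6.40
U = 1/6.40 = 0.156250

0.156250


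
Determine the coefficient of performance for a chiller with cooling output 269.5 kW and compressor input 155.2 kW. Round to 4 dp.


COP = 269.5 / 155.2 = 1.7365

1.7365


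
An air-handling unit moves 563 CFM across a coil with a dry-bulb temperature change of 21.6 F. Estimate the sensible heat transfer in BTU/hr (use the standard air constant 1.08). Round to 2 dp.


Q = 1.08 * 563 * 21.6 = 13133.66 BTU/hr

13133.66 BTU/hr


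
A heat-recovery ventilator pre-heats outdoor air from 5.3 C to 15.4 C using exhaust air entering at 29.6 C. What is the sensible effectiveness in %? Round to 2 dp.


eff = (15.4-5.3)/(29.6-5.3)*100 = 41.56 %

41.56 %


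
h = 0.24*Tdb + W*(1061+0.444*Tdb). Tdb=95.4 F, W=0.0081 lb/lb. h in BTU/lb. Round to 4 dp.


h = 0.24*95.4 + 0.0081*(1061+0.444*95.4) = 31.8332 BTU/lb

31.8332 BTU/lb


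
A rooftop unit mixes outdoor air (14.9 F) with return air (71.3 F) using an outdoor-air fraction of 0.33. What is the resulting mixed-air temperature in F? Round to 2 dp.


T_mix = 0.33*14.9 + 0.67*71.3 = 52.69 F

52.69 F


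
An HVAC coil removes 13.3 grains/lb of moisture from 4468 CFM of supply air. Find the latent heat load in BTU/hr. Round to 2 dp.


Q = 0.68 * 4468 * 13.3 = 40408.59 BTU/hr

40408.59 BTU/hr


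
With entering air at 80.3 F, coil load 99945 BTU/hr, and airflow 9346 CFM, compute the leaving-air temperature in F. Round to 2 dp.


dT = 99945/(1.08*9346) = 9.9017
T_leave = 80.3 - 9.9017 = 70.40 F

70.40 F


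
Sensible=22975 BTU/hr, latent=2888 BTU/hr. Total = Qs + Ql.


Qt = 22975 + 2888 = 25863 BTU/hr

25863 BTU/hr


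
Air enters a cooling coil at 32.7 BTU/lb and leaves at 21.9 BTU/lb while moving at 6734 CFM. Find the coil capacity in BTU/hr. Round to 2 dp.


Q = 4.5 * 6734 * (32.7 - 21.9) = 327272.40 BTU/hr

327272.40 BTU/hr


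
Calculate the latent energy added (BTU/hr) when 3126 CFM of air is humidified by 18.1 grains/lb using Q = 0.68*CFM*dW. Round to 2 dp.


Q = 0.68 * 3126 * 18.1 = 38474.81 BTU/hr

38474.81 BTU/hr


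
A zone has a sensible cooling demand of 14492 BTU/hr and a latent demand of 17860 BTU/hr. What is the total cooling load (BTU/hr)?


Qt = 14492 + 17860 = 32352 BTU/hr

32352 BTU/hr


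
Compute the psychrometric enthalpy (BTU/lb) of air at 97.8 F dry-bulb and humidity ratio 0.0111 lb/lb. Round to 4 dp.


h = 0.24*97.8 + 0.0111*(1061+0.444*97.8) = 35.7311 BTU/lb

35.7311 BTU/lb


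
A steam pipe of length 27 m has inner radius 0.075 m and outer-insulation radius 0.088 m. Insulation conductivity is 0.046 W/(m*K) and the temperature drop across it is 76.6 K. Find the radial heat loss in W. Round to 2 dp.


Q = 2*pi*0.046*27*76.6/ln(0.088/0.075) = 3739.57 W

3739.57 W


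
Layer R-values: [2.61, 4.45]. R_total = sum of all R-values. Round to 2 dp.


R_total = 2.61 + 4.45 = 7.06

7.06


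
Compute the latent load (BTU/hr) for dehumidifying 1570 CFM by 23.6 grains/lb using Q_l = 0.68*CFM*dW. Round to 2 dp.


Q = 0.68 * 1570 * 23.6 = 25195.36 BTU/hr

25195.36 BTU/hr


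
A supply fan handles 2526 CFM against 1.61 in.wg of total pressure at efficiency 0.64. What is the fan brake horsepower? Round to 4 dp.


BHP = 2526 * 1.61 / (6356 * 0.64) = 0.9998 hp

0.9998 hp


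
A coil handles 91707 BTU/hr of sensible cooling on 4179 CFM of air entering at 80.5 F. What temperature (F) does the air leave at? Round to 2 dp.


dT = 91707/(1.08*4179) = 20.3192
T_leave = 80.5 - 20.3192 = 60.18 F

60.18 F


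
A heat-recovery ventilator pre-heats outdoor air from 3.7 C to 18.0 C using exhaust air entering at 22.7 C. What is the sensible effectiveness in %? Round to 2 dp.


eff = (18.0-3.7)/(22.7-3.7)*100 = 75.26 %

75.26 %


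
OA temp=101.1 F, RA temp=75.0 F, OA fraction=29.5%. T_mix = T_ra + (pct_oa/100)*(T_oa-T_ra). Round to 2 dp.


T_mix = 75.0 + (29.5/100)*(101.1-75.0) = 82.70 F

82.70 F


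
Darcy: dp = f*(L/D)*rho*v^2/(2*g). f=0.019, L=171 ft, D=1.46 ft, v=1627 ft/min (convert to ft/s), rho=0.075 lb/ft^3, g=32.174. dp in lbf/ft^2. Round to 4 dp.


v_fps = 1627/60 = 27.1167 ft/s
dp = 0.019*(171/1.46)*0.075*27.1167^2/(2*32.174) = 1.9072 lbf/ft^2

1.9072 lbf/ft^2


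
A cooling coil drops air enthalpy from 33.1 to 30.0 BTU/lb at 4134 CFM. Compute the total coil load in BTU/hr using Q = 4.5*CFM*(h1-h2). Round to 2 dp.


Q = 4.5 * 4134 * (33.1 - 30.0) = 57669.30 BTU/hr

57669.30 BTU/hr


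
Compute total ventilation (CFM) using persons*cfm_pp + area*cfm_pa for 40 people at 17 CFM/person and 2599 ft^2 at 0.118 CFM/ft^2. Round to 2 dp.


Total = 40*17 + 2599*0.118 = 986.68 CFM

986.68 CFM


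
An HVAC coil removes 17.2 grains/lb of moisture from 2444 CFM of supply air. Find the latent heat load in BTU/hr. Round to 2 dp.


Q = 0.68 * 2444 * 17.2 = 28585.02 BTU/hr

28585.02 BTU/hr


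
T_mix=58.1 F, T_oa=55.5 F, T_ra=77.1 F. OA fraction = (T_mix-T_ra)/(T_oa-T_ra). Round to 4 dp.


frac = (58.1 - 77.1) / (55.5 - 77.1) = 0.8796

0.8796


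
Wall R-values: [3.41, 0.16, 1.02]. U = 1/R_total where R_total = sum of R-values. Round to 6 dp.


R_total = 3.41 + 0.16 + 1.02 = 4.59
U = 1/4.59 = 0.217865

0.217865


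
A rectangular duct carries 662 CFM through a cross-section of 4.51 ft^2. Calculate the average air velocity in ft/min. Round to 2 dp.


V = 662 / 4.51 = 146.78 ft/min

146.78 ft/min


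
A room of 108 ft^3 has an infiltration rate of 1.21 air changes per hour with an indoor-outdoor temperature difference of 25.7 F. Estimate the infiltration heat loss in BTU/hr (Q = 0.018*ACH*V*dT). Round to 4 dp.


Q = 0.018 * 1.21 * 108 * 25.7 = 60.4526 BTU/hr

60.4526 BTU/hr


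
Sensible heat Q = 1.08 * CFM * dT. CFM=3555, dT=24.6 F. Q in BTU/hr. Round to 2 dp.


Q = 1.08 * 3555 * 24.6 = 94449.24 BTU/hr

94449.24 BTU/hr


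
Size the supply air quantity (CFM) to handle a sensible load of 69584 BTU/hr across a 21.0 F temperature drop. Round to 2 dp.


CFM = 69584 / (1.08 * 21.0) = 3068.08

3068.08 CFM


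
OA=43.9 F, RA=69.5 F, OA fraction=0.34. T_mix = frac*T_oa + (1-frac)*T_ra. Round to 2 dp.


T_mix = 0.34*43.9 + 0.66*69.5 = 60.80 F

60.80 F


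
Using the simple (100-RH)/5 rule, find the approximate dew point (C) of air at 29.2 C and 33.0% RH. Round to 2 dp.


Td = 29.2 - (100-33.0)/5 = 15.80 C

15.80 C


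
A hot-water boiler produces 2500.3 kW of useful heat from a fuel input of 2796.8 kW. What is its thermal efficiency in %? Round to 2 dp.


eta = (2500.3/2796.8)*100 = 89.40 %

89.40 %


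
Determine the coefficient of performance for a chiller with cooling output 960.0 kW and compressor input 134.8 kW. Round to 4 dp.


COP = 960.0 / 134.8 = 7.1217

7.1217


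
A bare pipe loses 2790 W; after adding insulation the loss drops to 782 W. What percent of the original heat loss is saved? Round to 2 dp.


Savings = ((2790-782)/2790)*100 = 71.97 %

71.97 %


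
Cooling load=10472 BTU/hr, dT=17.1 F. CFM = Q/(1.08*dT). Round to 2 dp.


CFM = 10472 / (1.08 * 17.1) = 567.03

567.03 CFM


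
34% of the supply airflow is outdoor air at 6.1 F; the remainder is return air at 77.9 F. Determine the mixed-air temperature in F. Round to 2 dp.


T_mix = 0.34*6.1 + 0.66*77.9 = 53.49 F

53.49 F


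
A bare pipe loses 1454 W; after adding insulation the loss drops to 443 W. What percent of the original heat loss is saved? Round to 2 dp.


Savings = ((1454-443)/1454)*100 = 69.53 %

69.53 %


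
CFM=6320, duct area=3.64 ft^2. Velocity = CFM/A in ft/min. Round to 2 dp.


V = 6320 / 3.64 = 1736.26 ft/min

1736.26 ft/min


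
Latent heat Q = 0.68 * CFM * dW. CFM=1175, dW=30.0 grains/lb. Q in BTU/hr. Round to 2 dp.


Q = 0.68 * 1175 * 30.0 = 23970.00 BTU/hr

23970.00 BTU/hr


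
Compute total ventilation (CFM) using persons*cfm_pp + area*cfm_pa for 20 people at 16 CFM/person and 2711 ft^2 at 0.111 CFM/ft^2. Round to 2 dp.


Total = 20*16 + 2711*0.111 = 620.92 CFM

620.92 CFM


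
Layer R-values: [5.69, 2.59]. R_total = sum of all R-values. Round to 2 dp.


R_total = 5.69 + 2.59 = 8.28

8.28


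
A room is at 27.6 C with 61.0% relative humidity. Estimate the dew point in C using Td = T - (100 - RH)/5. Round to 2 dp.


Td = 27.6 - (100-61.0)/5 = 19.80 C

19.80 C


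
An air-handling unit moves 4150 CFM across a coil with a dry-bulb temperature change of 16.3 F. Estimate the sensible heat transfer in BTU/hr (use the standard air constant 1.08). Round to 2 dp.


Q = 1.08 * 4150 * 16.3 = 73056.60 BTU/hr

73056.60 BTU/hr


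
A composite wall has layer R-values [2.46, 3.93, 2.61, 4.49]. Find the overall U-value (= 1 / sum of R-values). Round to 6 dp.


R_total = 2.46 + 3.93 + 2.61 + 4.49 = 13.49
U = 1/13.49 = 0.074129

0.074129


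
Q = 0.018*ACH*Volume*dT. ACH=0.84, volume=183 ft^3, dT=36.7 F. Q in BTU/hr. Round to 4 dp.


Q = 0.018 * 0.84 * 183 * 36.7 = 101.5474 BTU/hr

101.5474 BTU/hr


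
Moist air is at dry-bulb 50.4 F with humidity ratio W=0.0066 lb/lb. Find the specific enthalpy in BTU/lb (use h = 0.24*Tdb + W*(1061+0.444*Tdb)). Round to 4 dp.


h = 0.24*50.4 + 0.0066*(1061+0.444*50.4) = 19.2463 BTU/lb

19.2463 BTU/lb


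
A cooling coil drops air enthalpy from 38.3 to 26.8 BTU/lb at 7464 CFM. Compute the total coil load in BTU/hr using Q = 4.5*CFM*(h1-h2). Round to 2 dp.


Q = 4.5 * 7464 * (38.3 - 26.8) = 386262.00 BTU/hr

386262.00 BTU/hr


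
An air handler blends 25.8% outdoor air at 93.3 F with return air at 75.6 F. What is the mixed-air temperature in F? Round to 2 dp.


T_mix = 75.6 + (25.8/100)*(93.3-75.6) = 80.17 F

80.17 F


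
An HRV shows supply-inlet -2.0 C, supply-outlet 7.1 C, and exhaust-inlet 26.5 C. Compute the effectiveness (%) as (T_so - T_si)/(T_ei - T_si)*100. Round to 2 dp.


eff = (7.1-(-2.0))/(26.5-(-2.0))*100 = 31.93 %

31.93 %


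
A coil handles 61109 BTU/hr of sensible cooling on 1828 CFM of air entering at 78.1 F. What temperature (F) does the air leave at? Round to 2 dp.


dT = 61109/(1.08*1828) = 30.9532
T_leave = 78.1 - 30.9532 = 47.15 F

47.15 F


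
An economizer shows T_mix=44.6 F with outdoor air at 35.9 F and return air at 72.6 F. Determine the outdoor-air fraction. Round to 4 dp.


frac = (44.6 - 72.6) / (35.9 - 72.6) = 0.7629

0.7629


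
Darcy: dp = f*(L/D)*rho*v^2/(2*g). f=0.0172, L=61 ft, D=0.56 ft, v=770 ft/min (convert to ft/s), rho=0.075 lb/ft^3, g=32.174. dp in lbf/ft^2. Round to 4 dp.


v_fps = 770/60 = 12.8333 ft/s
dp = 0.0172*(61/0.56)*0.075*12.8333^2/(2*32.174) = 0.3596 lbf/ft^2

0.3596 lbf/ft^2


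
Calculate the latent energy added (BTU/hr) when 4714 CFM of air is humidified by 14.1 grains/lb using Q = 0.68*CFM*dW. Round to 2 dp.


Q = 0.68 * 4714 * 14.1 = 45197.83 BTU/hr

45197.83 BTU/hr


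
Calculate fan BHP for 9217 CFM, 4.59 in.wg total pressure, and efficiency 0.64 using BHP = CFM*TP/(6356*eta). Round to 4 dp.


BHP = 9217 * 4.59 / (6356 * 0.64) = 10.4001 hp

10.4001 hp


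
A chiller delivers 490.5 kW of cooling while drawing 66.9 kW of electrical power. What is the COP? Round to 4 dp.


COP = 490.5 / 66.9 = 7.3318

7.3318


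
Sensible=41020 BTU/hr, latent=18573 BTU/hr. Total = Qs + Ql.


Qt = 41020 + 18573 = 59593 BTU/hr

59593 BTU/hr


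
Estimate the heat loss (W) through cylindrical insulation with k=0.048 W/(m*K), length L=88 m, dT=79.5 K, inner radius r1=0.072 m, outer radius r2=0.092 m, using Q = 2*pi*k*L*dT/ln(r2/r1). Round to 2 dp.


Q = 2*pi*0.048*88*79.5/ln(0.092/0.072) = 8607.71 W

8607.71 W


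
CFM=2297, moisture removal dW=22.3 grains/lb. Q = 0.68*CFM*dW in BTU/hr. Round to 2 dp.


Q = 0.68 * 2297 * 22.3 = 34831.71 BTU/hr

34831.71 BTU/hr


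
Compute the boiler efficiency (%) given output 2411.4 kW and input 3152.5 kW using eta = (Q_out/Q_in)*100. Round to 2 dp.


eta = (2411.4/3152.5)*100 = 76.49 %

76.49 %


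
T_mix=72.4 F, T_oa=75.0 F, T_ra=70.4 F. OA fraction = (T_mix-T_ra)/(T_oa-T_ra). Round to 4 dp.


frac = (72.4 - 70.4) / (75.0 - 70.4) = 0.4348

0.4348


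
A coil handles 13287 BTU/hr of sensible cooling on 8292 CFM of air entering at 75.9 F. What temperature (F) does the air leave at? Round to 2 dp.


dT = 13287/(1.08*8292) = 1.4837
T_leave = 75.9 - 1.4837 = 74.42 F

74.42 F


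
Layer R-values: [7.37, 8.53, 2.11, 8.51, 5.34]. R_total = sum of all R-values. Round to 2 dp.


R_total = 7.37 + 8.53 + 2.11 + 8.51 + 5.34 = 31.86

31.86


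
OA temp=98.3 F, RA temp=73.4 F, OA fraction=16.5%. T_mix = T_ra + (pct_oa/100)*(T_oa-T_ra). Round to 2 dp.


T_mix = 73.4 + (16.5/100)*(98.3-73.4) = 77.51 F

77.51 F


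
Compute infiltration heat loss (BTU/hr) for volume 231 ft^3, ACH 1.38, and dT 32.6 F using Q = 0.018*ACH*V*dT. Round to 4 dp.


Q = 0.018 * 1.38 * 231 * 32.6 = 187.0601 BTU/hr

187.0601 BTU/hr


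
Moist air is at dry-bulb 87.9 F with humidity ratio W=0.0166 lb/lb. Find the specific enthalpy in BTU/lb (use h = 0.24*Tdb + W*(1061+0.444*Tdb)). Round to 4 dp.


h = 0.24*87.9 + 0.0166*(1061+0.444*87.9) = 39.3565 BTU/lb

39.3565 BTU/lb


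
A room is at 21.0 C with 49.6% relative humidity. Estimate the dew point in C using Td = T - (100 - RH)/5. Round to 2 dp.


Td = 21.0 - (100-49.6)/5 = 10.92 C

10.92 C


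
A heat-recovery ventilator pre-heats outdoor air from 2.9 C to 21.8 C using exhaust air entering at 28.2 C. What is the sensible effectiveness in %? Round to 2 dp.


eff = (21.8-2.9)/(28.2-2.9)*100 = 74.70 %

74.70 %


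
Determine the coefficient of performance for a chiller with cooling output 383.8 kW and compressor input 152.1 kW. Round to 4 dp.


COP = 383.8 / 152.1 = 2.5233

2.5233


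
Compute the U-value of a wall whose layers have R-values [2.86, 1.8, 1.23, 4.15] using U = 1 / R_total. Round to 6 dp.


R_total = 2.86 + 1.8 + 1.23 + 4.15 = 10.04
U = 1/10.04 = 0.099602

0.099602


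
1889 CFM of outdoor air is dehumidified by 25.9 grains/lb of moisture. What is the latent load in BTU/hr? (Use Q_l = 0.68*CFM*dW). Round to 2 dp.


Q = 0.68 * 1889 * 25.9 = 33269.07 BTU/hr

33269.07 BTU/hr


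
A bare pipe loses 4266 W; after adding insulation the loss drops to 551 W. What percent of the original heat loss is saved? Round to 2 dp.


Savings = ((4266-551)/4266)*100 = 87.08 %

87.08 %


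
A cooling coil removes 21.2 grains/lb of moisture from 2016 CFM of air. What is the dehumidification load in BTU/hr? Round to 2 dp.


Q = 0.68 * 2016 * 21.2 = 29062.66 BTU/hr

29062.66 BTU/hr


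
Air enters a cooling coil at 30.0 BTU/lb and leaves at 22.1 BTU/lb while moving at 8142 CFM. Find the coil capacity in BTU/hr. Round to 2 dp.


Q = 4.5 * 8142 * (30.0 - 22.1) = 289448.10 BTU/hr

289448.10 BTU/hr


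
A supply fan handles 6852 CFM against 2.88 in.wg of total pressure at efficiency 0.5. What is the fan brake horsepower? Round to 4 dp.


BHP = 6852 * 2.88 / (6356 * 0.5) = 6.2095 hp

6.2095 hp


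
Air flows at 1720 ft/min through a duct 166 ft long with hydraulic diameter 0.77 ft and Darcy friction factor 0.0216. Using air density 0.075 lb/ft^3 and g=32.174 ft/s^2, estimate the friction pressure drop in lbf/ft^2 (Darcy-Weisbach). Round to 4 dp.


v_fps = 1720/60 = 28.6667 ft/s
dp = 0.0216*(166/0.77)*0.075*28.6667^2/(2*32.174) = 4.4602 lbf/ft^2

4.4602 lbf/ft^2


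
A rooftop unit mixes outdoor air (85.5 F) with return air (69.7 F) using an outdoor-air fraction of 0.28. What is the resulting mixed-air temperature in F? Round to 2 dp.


T_mix = 0.28*85.5 + 0.72*69.7 = 74.12 F

74.12 F


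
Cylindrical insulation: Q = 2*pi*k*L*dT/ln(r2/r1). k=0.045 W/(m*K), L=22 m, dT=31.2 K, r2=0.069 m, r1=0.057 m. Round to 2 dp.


Q = 2*pi*0.045*22*31.2/ln(0.069/0.057) = 1015.81 W

1015.81 W


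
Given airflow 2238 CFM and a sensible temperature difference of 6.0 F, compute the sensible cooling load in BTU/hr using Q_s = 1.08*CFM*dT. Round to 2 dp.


Q = 1.08 * 2238 * 6.0 = 14502.24 BTU/hr

14502.24 BTU/hr


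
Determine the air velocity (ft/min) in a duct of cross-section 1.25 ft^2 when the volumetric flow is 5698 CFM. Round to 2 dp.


V = 5698 / 1.25 = 4558.40 ft/min

4558.40 ft/min


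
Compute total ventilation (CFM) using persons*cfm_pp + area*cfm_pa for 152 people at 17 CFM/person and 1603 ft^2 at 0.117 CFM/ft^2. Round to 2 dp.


Total = 152*17 + 1603*0.117 = 2771.55 CFM

2771.55 CFM


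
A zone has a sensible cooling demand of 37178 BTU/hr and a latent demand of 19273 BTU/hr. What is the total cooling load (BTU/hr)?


Qt = 37178 + 19273 = 56451 BTU/hr

56451 BTU/hr


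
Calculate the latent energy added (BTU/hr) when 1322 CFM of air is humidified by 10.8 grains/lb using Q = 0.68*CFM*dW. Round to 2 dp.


Q = 0.68 * 1322 * 10.8 = 9708.77 BTU/hr

9708.77 BTU/hr


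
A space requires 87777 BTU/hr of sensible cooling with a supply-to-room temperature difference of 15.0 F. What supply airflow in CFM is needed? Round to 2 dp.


CFM = 87777 / (1.08 * 15.0) = 5418.33

5418.33 CFM


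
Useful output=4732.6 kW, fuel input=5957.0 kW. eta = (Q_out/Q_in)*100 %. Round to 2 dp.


eta = (4732.6/5957.0)*100 = 79.45 %

79.45 %


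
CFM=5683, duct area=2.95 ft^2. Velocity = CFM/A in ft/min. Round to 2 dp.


V = 5683 / 2.95 = 1926.44 ft/min

1926.44 ft/min


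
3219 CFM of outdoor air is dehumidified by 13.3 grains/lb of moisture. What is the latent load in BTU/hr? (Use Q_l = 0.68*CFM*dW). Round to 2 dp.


Q = 0.68 * 3219 * 13.3 = 29112.64 BTU/hr

29112.64 BTU/hr


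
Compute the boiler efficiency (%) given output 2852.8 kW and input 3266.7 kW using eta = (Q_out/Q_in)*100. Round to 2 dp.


eta = (2852.8/3266.7)*100 = 87.33 %

87.33 %


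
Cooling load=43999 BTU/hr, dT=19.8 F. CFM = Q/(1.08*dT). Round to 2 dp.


CFM = 43999 / (1.08 * 19.8) = 2057.57

2057.57 CFM


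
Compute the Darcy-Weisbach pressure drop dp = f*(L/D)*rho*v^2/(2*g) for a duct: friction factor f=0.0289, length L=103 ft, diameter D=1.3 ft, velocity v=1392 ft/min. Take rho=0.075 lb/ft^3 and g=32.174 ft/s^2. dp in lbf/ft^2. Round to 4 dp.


v_fps = 1392/60 = 23.2 ft/s
dp = 0.0289*(103/1.3)*0.075*23.2^2/(2*32.174) = 1.4365 lbf/ft^2

1.4365 lbf/ft^2


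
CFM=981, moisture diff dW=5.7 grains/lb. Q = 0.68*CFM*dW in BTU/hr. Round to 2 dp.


Q = 0.68 * 981 * 5.7 = 3802.36 BTU/hr

3802.36 BTU/hr


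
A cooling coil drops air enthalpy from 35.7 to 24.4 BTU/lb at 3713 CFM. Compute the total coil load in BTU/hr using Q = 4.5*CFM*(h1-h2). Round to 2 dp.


Q = 4.5 * 3713 * (35.7 - 24.4) = 188806.05 BTU/hr

188806.05 BTU/hr


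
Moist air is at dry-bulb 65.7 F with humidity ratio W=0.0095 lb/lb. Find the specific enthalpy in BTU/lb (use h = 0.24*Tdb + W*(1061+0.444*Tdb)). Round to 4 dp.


h = 0.24*65.7 + 0.0095*(1061+0.444*65.7) = 26.1246 BTU/lb

26.1246 BTU/lb


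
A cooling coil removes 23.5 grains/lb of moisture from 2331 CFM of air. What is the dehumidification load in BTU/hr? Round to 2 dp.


Q = 0.68 * 2331 * 23.5 = 37249.38 BTU/hr

37249.38 BTU/hr


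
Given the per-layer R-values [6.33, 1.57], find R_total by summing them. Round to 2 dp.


R_total = 6.33 + 1.57 = 7.90

7.90


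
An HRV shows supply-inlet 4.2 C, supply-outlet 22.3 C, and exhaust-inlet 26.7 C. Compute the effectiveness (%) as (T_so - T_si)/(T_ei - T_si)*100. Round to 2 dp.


eff = (22.3-4.2)/(26.7-4.2)*100 = 80.44 %

80.44 %


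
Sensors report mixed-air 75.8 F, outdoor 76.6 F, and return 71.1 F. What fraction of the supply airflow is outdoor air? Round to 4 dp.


frac = (75.8 - 71.1) / (76.6 - 71.1) = 0.8545

0.8545


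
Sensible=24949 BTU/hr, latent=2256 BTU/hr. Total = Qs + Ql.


Qt = 24949 + 2256 = 27205 BTU/hr

27205 BTU/hr


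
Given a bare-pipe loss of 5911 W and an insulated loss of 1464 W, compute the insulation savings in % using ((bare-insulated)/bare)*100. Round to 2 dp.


Savings = ((5911-1464)/5911)*100 = 75.23 %

75.23 %


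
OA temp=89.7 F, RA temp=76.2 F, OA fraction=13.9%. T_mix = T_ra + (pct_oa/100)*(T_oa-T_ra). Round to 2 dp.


T_mix = 76.2 + (13.9/100)*(89.7-76.2) = 78.08 F

78.08 F


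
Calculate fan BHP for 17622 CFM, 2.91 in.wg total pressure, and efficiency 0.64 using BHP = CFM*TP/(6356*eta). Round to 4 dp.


BHP = 17622 * 2.91 / (6356 * 0.64) = 12.6062 hp

12.6062 hp


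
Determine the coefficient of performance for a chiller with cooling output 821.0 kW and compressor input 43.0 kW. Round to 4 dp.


COP = 821.0 / 43.0 = 19.0930

19.0930


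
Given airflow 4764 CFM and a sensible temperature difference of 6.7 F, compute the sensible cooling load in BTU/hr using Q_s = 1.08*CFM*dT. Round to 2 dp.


Q = 1.08 * 4764 * 6.7 = 34472.30 BTU/hr

34472.30 BTU/hr


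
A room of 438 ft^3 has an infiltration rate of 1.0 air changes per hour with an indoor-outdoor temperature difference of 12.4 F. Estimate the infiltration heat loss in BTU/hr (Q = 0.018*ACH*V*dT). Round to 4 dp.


Q = 0.018 * 1.0 * 438 * 12.4 = 97.7616 BTU/hr

97.7616 BTU/hr


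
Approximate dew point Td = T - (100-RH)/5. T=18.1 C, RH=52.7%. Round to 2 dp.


Td = 18.1 - (100-52.7)/5 = 8.64 C

8.64 C


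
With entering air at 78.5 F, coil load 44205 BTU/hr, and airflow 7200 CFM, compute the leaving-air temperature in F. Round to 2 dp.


dT = 44205/(1.08*7200) = 5.6848
T_leave = 78.5 - 5.6848 = 72.82 F

72.82 F


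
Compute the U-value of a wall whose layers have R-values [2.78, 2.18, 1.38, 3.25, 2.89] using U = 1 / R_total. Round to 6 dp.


R_total = 2.78 + 2.18 + 1.38 + 3.25 + 2.89 = 12.48
U = 1/12.48 = 0.080128

0.080128


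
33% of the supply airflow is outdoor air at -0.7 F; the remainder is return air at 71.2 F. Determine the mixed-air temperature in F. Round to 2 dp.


T_mix = 0.33*(-0.7) + 0.67*71.2 = 47.47 F

47.47 F


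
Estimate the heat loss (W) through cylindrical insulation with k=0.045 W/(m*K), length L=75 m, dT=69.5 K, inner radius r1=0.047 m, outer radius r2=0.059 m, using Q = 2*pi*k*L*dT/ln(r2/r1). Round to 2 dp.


Q = 2*pi*0.045*75*69.5/ln(0.059/0.047) = 6481.38 W

6481.38 W


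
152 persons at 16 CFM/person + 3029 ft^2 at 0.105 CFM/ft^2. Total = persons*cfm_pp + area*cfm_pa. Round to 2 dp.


Total = 152*16 + 3029*0.105 = 2750.05 CFM

2750.05 CFM


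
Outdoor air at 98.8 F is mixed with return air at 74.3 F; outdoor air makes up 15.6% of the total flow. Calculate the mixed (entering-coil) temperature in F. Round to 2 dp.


T_mix = 74.3 + (15.6/100)*(98.8-74.3) = 78.12 F

78.12 F


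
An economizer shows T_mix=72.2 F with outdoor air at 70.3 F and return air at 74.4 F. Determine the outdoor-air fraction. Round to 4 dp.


frac = (72.2 - 74.4) / (70.3 - 74.4) = 0.5366

0.5366


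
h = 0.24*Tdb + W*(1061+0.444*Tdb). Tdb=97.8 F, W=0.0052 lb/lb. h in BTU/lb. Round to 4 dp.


h = 0.24*97.8 + 0.0052*(1061+0.444*97.8) = 29.2150 BTU/lb

29.2150 BTU/lb


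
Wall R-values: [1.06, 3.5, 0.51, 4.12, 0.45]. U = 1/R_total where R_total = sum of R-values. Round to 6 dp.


R_total = 1.06 + 3.5 + 0.51 + 4.12 + 0.45 = 9.64
U = 1/9.64 = 0.103734

0.103734


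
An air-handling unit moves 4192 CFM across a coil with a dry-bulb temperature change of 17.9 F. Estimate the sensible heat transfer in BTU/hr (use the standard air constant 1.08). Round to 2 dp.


Q = 1.08 * 4192 * 17.9 = 81039.74 BTU/hr

81039.74 BTU/hr


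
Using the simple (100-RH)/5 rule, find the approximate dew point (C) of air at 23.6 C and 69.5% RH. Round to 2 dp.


Td = 23.6 - (100-69.5)/5 = 17.50 C

17.50 C


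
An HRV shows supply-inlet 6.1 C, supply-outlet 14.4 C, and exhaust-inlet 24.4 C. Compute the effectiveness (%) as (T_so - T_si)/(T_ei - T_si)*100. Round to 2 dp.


eff = (14.4-6.1)/(24.4-6.1)*100 = 45.36 %

45.36 %


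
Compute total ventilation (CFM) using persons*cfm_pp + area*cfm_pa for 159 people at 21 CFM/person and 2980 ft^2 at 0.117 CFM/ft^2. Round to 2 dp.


Total = 159*21 + 2980*0.117 = 3687.66 CFM

3687.66 CFM


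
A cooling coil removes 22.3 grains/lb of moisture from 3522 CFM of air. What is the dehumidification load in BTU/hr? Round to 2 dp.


Q = 0.68 * 3522 * 22.3 = 53407.61 BTU/hr

53407.61 BTU/hr


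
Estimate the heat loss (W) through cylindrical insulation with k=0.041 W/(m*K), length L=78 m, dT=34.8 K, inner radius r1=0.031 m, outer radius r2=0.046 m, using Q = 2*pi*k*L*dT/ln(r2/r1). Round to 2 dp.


Q = 2*pi*0.041*78*34.8/ln(0.046/0.031) = 1771.83 W

1771.83 W


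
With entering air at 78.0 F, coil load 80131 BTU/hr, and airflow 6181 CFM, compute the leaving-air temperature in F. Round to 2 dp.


dT = 80131/(1.08*6181) = 12.0038
T_leave = 78.0 - 12.0038 = 66.00 F

66.00 F


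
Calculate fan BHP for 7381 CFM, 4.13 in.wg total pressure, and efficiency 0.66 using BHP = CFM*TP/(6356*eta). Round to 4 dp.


BHP = 7381 * 4.13 / (6356 * 0.66) = 7.2667 hp

7.2667 hp


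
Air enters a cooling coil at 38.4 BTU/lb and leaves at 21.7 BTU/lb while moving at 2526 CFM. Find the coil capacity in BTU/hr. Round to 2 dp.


Q = 4.5 * 2526 * (38.4 - 21.7) = 189828.90 BTU/hr

189828.90 BTU/hr


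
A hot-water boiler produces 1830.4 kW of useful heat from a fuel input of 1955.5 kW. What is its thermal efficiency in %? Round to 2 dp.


eta = (1830.4/1955.5)*100 = 93.60 %

93.60 %


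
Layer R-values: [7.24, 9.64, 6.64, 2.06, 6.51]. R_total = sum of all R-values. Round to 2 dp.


R_total = 7.24 + 9.64 + 6.64 + 2.06 + 6.51 = 32.09

32.09


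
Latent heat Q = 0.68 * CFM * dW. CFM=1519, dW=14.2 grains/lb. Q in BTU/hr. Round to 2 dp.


Q = 0.68 * 1519 * 14.2 = 14667.46 BTU/hr

14667.46 BTU/hr


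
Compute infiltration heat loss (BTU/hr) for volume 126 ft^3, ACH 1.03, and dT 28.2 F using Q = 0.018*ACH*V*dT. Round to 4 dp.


Q = 0.018 * 1.03 * 126 * 28.2 = 65.8763 BTU/hr

65.8763 BTU/hr


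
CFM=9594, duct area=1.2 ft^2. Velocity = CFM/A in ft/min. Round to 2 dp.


V = 9594 / 1.2 = 7995.00 ft/min

7995.00 ft/min


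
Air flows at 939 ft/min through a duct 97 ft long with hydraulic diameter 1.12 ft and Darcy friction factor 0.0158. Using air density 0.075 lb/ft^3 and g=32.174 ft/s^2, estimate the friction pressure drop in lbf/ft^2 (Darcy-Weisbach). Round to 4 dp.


v_fps = 939/60 = 15.65 ft/s
dp = 0.0158*(97/1.12)*0.075*15.65^2/(2*32.174) = 0.3906 lbf/ft^2

0.3906 lbf/ft^2
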